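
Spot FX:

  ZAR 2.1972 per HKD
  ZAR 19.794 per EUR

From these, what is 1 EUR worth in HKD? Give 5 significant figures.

EUR/HKD = 9.0087

1 EUR × 19.794 = 19.794 ZAR
19.794 ZAR ÷ 2.1972 = 9.00874 HKD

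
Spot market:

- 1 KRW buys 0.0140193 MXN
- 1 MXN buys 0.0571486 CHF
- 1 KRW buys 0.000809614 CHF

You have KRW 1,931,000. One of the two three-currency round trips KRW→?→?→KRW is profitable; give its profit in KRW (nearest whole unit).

Profitable loop is KRW → CHF → MXN → KRW:
KRW 1,931,000 × 0.000809614 = CHF 1,563.36
CHF 1,563.36 ÷ 0.0571486 = MXN 27,356.13
MXN 27,356.13 ÷ 0.0140193 = KRW 1,951,319
Profit = KRW 1,951,319 − KRW 1,931,000

Profit: KRW 20,319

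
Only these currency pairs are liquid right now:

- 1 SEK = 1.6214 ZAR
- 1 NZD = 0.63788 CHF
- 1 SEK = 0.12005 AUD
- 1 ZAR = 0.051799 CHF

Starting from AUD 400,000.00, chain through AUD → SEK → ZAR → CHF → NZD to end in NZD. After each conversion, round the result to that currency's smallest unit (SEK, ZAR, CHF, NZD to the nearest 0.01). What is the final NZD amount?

AUD 400,000.00 ÷ 0.12005 = SEK 3,331,945.02
SEK 3,331,945.02 × 1.6214 = ZAR 5,402,415.66
ZAR 5,402,415.66 × 0.051799 = CHF 279,839.73
CHF 279,839.73 ÷ 0.63788 = NZD 438,702.78

NZD 438,702.78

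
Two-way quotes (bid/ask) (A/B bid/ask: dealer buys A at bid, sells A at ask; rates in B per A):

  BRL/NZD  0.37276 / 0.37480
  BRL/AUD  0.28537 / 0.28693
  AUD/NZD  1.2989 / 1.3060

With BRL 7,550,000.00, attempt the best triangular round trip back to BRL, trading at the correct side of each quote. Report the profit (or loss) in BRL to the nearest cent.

Net result: BRL -39,702.87 (no profitable arbitrage after spreads)

Best loop BRL → NZD → AUD → BRL:
BRL 7,550,000.00 × 0.37276 (sell BRL at bid) = NZD 2,814,338.00
NZD 2,814,338.00 ÷ 1.3060 (buy AUD at ask) = AUD 2,154,929.56
AUD 2,154,929.56 ÷ 0.28693 (buy BRL at ask) = BRL 7,510,297.13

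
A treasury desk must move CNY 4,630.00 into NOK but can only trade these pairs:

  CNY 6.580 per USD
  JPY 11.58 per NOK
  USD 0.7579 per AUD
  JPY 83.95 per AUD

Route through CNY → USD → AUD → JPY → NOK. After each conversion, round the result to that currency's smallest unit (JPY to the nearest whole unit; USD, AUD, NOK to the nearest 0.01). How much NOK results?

NOK 6,730.66

CNY 4,630.00 ÷ 6.580 = USD 703.65
USD 703.65 ÷ 0.7579 = AUD 928.42
AUD 928.42 × 83.95 = JPY 77,941
JPY 77,941 ÷ 11.58 = NOK 6,730.66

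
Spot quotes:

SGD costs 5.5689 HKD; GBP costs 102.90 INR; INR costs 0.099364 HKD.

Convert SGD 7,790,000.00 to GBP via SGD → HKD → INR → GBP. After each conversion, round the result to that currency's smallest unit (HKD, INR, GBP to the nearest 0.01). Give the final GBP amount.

GBP 4,242,896.48

SGD 7,790,000.00 × 5.5689 = HKD 43,381,731.00
HKD 43,381,731.00 ÷ 0.099364 = INR 436,594,048.15
INR 436,594,048.15 ÷ 102.90 = GBP 4,242,896.48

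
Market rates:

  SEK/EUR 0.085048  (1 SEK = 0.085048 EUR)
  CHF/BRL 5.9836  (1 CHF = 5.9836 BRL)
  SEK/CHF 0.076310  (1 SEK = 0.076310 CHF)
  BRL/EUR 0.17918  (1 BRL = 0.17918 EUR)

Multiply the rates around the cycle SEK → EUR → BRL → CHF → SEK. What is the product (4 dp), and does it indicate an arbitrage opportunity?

1.0395 (arbitrage exists)

Around SEK → EUR → BRL → CHF → SEK: 1 × 0.085048 ÷ 0.17918 ÷ 5.9836 ÷ 0.076310 = 1.039515
Product > 1; profitable direction is SEK → EUR → BRL → CHF → SEK.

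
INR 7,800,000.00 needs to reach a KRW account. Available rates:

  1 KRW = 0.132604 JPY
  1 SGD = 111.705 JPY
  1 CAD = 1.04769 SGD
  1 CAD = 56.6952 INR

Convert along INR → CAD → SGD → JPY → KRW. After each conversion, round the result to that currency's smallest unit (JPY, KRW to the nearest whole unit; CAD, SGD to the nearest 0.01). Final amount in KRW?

KRW 121,421,910

INR 7,800,000.00 ÷ 56.6952 = CAD 137,577.78
CAD 137,577.78 × 1.04769 = SGD 144,138.86
SGD 144,138.86 × 111.705 = JPY 16,101,031
JPY 16,101,031 ÷ 0.132604 = KRW 121,421,910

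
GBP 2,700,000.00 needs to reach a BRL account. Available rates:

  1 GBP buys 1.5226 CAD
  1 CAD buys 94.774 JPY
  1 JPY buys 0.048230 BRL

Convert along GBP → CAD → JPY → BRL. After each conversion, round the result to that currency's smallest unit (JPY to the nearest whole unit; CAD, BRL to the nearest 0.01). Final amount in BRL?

BRL 18,791,266.93

GBP 2,700,000.00 × 1.5226 = CAD 4,111,020.00
CAD 4,111,020.00 × 94.774 = JPY 389,617,809
JPY 389,617,809 × 0.048230 = BRL 18,791,266.93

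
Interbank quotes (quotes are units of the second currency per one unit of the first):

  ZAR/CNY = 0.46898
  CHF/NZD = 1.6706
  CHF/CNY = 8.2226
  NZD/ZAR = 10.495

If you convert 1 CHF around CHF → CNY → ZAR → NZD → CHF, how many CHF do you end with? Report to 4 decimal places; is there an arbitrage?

1.0000 (no arbitrage)

Around CHF → CNY → ZAR → NZD → CHF: 1 × 8.2226 ÷ 0.46898 ÷ 10.495 ÷ 1.6706 = 1.000000
Product ≈ 1 (deviation 0.000%, within rounding noise).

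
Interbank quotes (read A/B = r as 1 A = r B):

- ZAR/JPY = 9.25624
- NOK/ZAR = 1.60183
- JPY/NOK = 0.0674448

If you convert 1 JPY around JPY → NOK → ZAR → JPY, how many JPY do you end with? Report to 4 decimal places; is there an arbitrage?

1.0000 (no arbitrage)

Around JPY → NOK → ZAR → JPY: 1 × 0.0674448 × 1.60183 × 9.25624 = 0.999999
Product ≈ 1 (deviation 0.000%, within rounding noise).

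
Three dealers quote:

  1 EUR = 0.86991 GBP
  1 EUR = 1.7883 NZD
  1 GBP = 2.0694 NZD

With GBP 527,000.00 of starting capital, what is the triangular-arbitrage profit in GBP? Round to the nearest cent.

Profit: GBP 3,504.42

Profitable loop is GBP → NZD → EUR → GBP:
GBP 527,000.00 × 2.0694 = NZD 1,090,573.80
NZD 1,090,573.80 ÷ 1.7883 = EUR 609,838.28
EUR 609,838.28 × 0.86991 = GBP 530,504.42
Profit = GBP 530,504.42 − GBP 527,000.00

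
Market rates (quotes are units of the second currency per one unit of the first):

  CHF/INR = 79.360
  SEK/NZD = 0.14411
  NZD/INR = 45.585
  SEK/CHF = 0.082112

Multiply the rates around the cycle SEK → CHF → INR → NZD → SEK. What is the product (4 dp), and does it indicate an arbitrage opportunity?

Around SEK → CHF → INR → NZD → SEK: 1 × 0.082112 × 79.360 ÷ 45.585 ÷ 0.14411 = 0.991956
Product < 1; profitable direction is SEK → NZD → INR → CHF → SEK.

0.9920 (arbitrage exists)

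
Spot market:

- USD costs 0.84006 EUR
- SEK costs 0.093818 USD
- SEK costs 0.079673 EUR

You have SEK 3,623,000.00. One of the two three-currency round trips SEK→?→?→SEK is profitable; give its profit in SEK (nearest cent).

Profitable loop is SEK → EUR → USD → SEK:
SEK 3,623,000.00 × 0.079673 = EUR 288,655.28
EUR 288,655.28 ÷ 0.84006 = USD 343,612.69
USD 343,612.69 ÷ 0.093818 = SEK 3,662,545.49
Profit = SEK 3,662,545.49 − SEK 3,623,000.00

Profit: SEK 39,545.49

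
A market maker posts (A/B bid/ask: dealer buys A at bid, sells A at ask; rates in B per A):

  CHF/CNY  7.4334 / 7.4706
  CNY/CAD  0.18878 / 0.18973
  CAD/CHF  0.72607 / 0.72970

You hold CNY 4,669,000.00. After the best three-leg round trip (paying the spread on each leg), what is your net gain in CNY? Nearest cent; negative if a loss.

Best loop CNY → CAD → CHF → CNY:
CNY 4,669,000.00 × 0.18878 (sell CNY at bid) = CAD 881,413.82
CAD 881,413.82 × 0.72607 (sell CAD at bid) = CHF 639,968.13
CHF 639,968.13 × 7.4334 (sell CHF at bid) = CNY 4,757,139.11

Net profit: CNY 88,139.11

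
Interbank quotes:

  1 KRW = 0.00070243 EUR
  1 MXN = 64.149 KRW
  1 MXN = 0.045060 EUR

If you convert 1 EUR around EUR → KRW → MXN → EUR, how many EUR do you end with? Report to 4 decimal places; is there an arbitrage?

Around EUR → KRW → MXN → EUR: 1 ÷ 0.00070243 ÷ 64.149 × 0.045060 = 0.999996
Product ≈ 1 (deviation 0.000%, within rounding noise).

1.0000 (no arbitrage)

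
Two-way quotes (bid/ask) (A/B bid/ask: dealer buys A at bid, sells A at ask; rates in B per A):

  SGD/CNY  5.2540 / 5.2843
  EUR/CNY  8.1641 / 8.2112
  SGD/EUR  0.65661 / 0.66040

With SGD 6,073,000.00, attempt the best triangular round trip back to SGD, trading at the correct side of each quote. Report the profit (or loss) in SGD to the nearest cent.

Net profit: SGD 87,722.17

Best loop SGD → EUR → CNY → SGD:
SGD 6,073,000.00 × 0.65661 (sell SGD at bid) = EUR 3,987,592.53
EUR 3,987,592.53 × 8.1641 (sell EUR at bid) = CNY 32,555,104.17
CNY 32,555,104.17 ÷ 5.2843 (buy SGD at ask) = SGD 6,160,722.17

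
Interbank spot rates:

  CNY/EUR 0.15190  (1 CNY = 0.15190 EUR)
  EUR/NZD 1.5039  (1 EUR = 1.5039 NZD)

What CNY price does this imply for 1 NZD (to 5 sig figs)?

NZD/CNY = 4.3775

1 NZD ÷ 1.5039 = 0.664938 EUR
0.664938 EUR ÷ 0.15190 = 4.37747 CNY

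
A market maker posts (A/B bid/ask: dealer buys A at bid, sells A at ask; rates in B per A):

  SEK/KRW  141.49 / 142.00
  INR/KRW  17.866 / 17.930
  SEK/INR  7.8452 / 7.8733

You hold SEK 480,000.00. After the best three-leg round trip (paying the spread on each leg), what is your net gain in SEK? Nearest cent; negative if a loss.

Net profit: SEK 1,093.95

Best loop SEK → KRW → INR → SEK:
SEK 480,000.00 × 141.49 (sell SEK at bid) = KRW 67,915,200
KRW 67,915,200 ÷ 17.930 (buy INR at ask) = INR 3,787,796.99
INR 3,787,796.99 ÷ 7.8733 (buy SEK at ask) = SEK 481,093.95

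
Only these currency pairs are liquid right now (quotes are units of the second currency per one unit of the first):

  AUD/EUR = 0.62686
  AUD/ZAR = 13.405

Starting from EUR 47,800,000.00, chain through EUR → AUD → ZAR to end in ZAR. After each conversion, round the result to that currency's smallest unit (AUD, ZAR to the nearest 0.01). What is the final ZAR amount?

EUR 47,800,000.00 ÷ 0.62686 = AUD 76,253,070.86
AUD 76,253,070.86 × 13.405 = ZAR 1,022,172,414.88

ZAR 1,022,172,414.88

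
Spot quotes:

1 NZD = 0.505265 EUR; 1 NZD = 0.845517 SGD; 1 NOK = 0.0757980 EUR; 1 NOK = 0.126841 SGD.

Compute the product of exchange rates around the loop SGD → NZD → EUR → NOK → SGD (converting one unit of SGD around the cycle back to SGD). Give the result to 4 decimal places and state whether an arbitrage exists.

1.0000 (no arbitrage)

Around SGD → NZD → EUR → NOK → SGD: 1 ÷ 0.845517 × 0.505265 ÷ 0.0757980 × 0.126841 = 0.999997
Product ≈ 1 (deviation 0.000%, within rounding noise).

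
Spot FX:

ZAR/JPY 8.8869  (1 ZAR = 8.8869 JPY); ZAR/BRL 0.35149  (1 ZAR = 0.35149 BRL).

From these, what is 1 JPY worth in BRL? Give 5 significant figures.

JPY/BRL = 0.039551

1 JPY ÷ 8.8869 = 0.112525 ZAR
0.112525 ZAR × 0.35149 = 0.0395515 BRL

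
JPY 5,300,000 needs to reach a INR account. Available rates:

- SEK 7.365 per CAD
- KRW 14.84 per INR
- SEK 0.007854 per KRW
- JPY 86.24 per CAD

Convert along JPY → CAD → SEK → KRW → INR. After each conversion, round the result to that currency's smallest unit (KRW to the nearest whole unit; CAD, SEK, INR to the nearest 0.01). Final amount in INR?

INR 3,883,426.35

JPY 5,300,000 ÷ 86.24 = CAD 61,456.40
CAD 61,456.40 × 7.365 = SEK 452,626.39
SEK 452,626.39 ÷ 0.007854 = KRW 57,630,047
KRW 57,630,047 ÷ 14.84 = INR 3,883,426.35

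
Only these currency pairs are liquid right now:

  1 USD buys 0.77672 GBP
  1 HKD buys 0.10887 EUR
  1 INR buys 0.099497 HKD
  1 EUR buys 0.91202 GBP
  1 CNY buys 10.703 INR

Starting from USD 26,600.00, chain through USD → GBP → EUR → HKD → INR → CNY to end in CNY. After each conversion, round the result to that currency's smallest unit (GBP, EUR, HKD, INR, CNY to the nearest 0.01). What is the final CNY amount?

CNY 195,397.00

USD 26,600.00 × 0.77672 = GBP 20,660.75
GBP 20,660.75 ÷ 0.91202 = EUR 22,653.83
EUR 22,653.83 ÷ 0.10887 = HKD 208,081.47
HKD 208,081.47 ÷ 0.099497 = INR 2,091,334.11
INR 2,091,334.11 ÷ 10.703 = CNY 195,397.00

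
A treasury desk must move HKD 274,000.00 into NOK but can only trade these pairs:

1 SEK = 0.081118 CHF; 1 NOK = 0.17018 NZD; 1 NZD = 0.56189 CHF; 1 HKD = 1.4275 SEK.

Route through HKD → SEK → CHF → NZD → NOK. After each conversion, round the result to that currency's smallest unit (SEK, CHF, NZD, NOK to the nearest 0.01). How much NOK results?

HKD 274,000.00 × 1.4275 = SEK 391,135.00
SEK 391,135.00 × 0.081118 = CHF 31,728.09
CHF 31,728.09 ÷ 0.56189 = NZD 56,466.73
NZD 56,466.73 ÷ 0.17018 = NOK 331,805.91

NOK 331,805.91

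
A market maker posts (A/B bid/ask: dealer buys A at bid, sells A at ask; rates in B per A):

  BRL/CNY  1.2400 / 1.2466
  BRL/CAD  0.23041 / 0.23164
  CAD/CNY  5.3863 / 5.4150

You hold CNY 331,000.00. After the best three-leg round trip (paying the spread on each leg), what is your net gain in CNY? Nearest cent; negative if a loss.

Net result: CNY -1,471.69 (no profitable arbitrage after spreads)

Best loop CNY → BRL → CAD → CNY:
CNY 331,000.00 ÷ 1.2466 (buy BRL at ask) = BRL 265,522.22
BRL 265,522.22 × 0.23041 (sell BRL at bid) = CAD 61,178.97
CAD 61,178.97 × 5.3863 (sell CAD at bid) = CNY 329,528.31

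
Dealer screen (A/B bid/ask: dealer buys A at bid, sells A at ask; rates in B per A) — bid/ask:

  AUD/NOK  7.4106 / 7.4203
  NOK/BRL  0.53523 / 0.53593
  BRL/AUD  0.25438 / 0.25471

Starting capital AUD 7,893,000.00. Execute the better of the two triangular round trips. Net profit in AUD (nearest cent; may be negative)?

Best loop AUD → NOK → BRL → AUD:
AUD 7,893,000.00 × 7.4106 (sell AUD at bid) = NOK 58,491,865.80
NOK 58,491,865.80 × 0.53523 (sell NOK at bid) = BRL 31,306,601.33
BRL 31,306,601.33 × 0.25438 (sell BRL at bid) = AUD 7,963,773.25

Net profit: AUD 70,773.25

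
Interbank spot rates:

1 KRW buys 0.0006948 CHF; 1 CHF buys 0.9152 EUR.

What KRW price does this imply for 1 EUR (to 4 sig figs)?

1 EUR ÷ 0.9152 = 1.09266 CHF
1.09266 CHF ÷ 0.0006948 = 1572.62 KRW

EUR/KRW = 1573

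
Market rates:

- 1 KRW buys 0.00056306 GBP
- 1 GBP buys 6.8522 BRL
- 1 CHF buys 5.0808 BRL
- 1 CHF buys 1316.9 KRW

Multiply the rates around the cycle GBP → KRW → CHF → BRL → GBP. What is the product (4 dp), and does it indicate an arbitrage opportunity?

Around GBP → KRW → CHF → BRL → GBP: 1 ÷ 0.00056306 ÷ 1316.9 × 5.0808 ÷ 6.8522 = 0.999988
Product ≈ 1 (deviation 0.001%, within rounding noise).

1.0000 (no arbitrage)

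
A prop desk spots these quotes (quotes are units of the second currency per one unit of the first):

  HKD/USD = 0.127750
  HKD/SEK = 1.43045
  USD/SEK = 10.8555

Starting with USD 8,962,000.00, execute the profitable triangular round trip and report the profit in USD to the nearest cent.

Profit: USD 282,147.81

Profitable loop is USD → HKD → SEK → USD:
USD 8,962,000.00 ÷ 0.127750 = HKD 70,152,641.88
HKD 70,152,641.88 × 1.43045 = SEK 100,349,846.58
SEK 100,349,846.58 ÷ 10.8555 = USD 9,244,147.81
Profit = USD 9,244,147.81 − USD 8,962,000.00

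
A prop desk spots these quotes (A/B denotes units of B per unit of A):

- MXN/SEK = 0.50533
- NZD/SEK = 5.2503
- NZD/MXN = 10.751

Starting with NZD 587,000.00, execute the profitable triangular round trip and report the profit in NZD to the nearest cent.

Profit: NZD 20,404.39

Profitable loop is NZD → MXN → SEK → NZD:
NZD 587,000.00 × 10.751 = MXN 6,310,837.00
MXN 6,310,837.00 × 0.50533 = SEK 3,189,055.26
SEK 3,189,055.26 ÷ 5.2503 = NZD 607,404.39
Profit = NZD 607,404.39 − NZD 587,000.00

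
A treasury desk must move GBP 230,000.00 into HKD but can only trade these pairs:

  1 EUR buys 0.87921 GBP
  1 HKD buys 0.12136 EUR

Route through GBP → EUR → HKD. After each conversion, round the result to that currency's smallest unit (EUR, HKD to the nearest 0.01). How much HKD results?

GBP 230,000.00 ÷ 0.87921 = EUR 261,598.48
EUR 261,598.48 ÷ 0.12136 = HKD 2,155,557.68

HKD 2,155,557.68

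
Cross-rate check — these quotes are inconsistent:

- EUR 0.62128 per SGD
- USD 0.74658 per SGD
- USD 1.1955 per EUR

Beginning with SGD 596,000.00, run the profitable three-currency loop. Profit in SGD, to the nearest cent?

Profit: SGD 3,081.15

Profitable loop is SGD → USD → EUR → SGD:
SGD 596,000.00 × 0.74658 = USD 444,961.68
USD 444,961.68 ÷ 1.1955 = EUR 372,197.14
EUR 372,197.14 ÷ 0.62128 = SGD 599,081.15
Profit = SGD 599,081.15 − SGD 596,000.00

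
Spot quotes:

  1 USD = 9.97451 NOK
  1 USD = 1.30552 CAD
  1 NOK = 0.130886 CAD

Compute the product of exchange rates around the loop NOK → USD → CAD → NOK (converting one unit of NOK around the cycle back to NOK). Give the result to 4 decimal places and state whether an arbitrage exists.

1.0000 (no arbitrage)

Around NOK → USD → CAD → NOK: 1 ÷ 9.97451 × 1.30552 ÷ 0.130886 = 0.999997
Product ≈ 1 (deviation 0.000%, within rounding noise).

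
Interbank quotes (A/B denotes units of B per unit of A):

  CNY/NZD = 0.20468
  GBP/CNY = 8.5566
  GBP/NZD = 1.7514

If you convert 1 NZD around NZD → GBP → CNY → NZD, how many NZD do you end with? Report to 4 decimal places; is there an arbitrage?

1.0000 (no arbitrage)

Around NZD → GBP → CNY → NZD: 1 ÷ 1.7514 × 8.5566 × 0.20468 = 0.999980
Product ≈ 1 (deviation 0.002%, within rounding noise).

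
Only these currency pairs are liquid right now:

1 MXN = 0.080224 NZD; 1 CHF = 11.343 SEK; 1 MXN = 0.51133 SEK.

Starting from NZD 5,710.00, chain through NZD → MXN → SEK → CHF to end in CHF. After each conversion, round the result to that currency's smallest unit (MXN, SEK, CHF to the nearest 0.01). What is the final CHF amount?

NZD 5,710.00 ÷ 0.080224 = MXN 71,175.71
MXN 71,175.71 × 0.51133 = SEK 36,394.28
SEK 36,394.28 ÷ 11.343 = CHF 3,208.52

CHF 3,208.52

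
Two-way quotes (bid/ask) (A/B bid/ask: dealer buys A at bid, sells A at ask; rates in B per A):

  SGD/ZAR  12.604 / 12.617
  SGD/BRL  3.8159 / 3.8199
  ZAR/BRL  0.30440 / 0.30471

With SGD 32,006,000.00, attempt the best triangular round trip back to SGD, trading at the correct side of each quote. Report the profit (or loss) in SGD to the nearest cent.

Net profit: SGD 140,407.80

Best loop SGD → ZAR → BRL → SGD:
SGD 32,006,000.00 × 12.604 (sell SGD at bid) = ZAR 403,403,624.00
ZAR 403,403,624.00 × 0.30440 (sell ZAR at bid) = BRL 122,796,063.15
BRL 122,796,063.15 ÷ 3.8199 (buy SGD at ask) = SGD 32,146,407.80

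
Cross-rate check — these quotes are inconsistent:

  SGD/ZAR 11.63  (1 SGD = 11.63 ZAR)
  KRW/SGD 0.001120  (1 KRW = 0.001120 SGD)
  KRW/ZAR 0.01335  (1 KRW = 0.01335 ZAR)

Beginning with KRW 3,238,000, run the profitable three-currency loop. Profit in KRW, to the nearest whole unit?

Profit: KRW 80,642

Profitable loop is KRW → ZAR → SGD → KRW:
KRW 3,238,000 × 0.01335 = ZAR 43,227.30
ZAR 43,227.30 ÷ 11.63 = SGD 3,716.88
SGD 3,716.88 ÷ 0.001120 = KRW 3,318,642
Profit = KRW 3,318,642 − KRW 3,238,000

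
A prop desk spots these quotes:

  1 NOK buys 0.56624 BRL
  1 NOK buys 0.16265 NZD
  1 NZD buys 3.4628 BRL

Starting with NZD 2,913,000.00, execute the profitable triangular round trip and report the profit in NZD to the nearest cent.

Profitable loop is NZD → NOK → BRL → NZD:
NZD 2,913,000.00 ÷ 0.16265 = NOK 17,909,621.89
NOK 17,909,621.89 × 0.56624 = BRL 10,141,144.30
BRL 10,141,144.30 ÷ 3.4628 = NZD 2,928,596.60
Profit = NZD 2,928,596.60 − NZD 2,913,000.00

Profit: NZD 15,596.60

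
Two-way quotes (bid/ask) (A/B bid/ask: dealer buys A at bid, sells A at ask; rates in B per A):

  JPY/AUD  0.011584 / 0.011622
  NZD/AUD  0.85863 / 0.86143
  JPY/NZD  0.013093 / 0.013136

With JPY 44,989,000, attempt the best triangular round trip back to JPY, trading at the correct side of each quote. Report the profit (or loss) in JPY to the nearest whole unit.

Best loop JPY → AUD → NZD → JPY:
JPY 44,989,000 × 0.011584 (sell JPY at bid) = AUD 521,152.58
AUD 521,152.58 ÷ 0.86143 (buy NZD at ask) = NZD 604,985.40
NZD 604,985.40 ÷ 0.013136 (buy JPY at ask) = JPY 46,055,527

Net profit: JPY 1,066,527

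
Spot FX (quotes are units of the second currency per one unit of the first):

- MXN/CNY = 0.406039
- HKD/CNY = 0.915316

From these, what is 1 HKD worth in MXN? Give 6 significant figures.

HKD/MXN = 2.25426

1 HKD × 0.915316 = 0.915316 CNY
0.915316 CNY ÷ 0.406039 = 2.25426 MXN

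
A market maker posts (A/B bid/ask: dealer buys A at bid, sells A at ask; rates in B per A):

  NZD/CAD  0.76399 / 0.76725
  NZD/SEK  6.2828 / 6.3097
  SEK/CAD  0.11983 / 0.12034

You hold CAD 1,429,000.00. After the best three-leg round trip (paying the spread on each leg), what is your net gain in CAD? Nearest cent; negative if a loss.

Net profit: CAD 8,808.96

Best loop CAD → SEK → NZD → CAD:
CAD 1,429,000.00 ÷ 0.12034 (buy SEK at ask) = SEK 11,874,688.38
SEK 11,874,688.38 ÷ 6.3097 (buy NZD at ask) = NZD 1,881,973.53
NZD 1,881,973.53 × 0.76399 (sell NZD at bid) = CAD 1,437,808.96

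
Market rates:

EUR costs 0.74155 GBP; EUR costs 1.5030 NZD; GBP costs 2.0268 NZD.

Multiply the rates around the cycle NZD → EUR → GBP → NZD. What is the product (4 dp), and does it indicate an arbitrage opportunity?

1.0000 (no arbitrage)

Around NZD → EUR → GBP → NZD: 1 ÷ 1.5030 × 0.74155 × 2.0268 = 0.999982
Product ≈ 1 (deviation 0.002%, within rounding noise).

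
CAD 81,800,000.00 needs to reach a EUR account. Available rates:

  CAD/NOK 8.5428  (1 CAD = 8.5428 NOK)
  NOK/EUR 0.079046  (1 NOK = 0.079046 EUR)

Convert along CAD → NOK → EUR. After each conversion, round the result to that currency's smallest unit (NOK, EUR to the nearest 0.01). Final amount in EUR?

CAD 81,800,000.00 × 8.5428 = NOK 698,801,040.00
NOK 698,801,040.00 × 0.079046 = EUR 55,237,427.01

EUR 55,237,427.01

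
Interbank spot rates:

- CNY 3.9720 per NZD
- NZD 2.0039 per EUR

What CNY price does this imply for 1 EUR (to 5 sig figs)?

EUR/CNY = 7.9595

1 EUR × 2.0039 = 2.0039 NZD
2.0039 NZD × 3.9720 = 7.95949 CNY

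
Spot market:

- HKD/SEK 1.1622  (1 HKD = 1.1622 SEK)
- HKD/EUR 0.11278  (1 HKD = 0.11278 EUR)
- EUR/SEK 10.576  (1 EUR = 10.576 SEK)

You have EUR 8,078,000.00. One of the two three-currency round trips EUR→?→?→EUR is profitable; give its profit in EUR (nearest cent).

Profitable loop is EUR → SEK → HKD → EUR:
EUR 8,078,000.00 × 10.576 = SEK 85,432,928.00
SEK 85,432,928.00 ÷ 1.1622 = HKD 73,509,660.99
HKD 73,509,660.99 × 0.11278 = EUR 8,290,419.57
Profit = EUR 8,290,419.57 − EUR 8,078,000.00

Profit: EUR 212,419.57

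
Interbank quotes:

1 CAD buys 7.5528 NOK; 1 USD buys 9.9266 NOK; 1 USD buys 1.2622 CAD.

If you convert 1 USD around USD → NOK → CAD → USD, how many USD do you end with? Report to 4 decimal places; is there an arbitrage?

Around USD → NOK → CAD → USD: 1 × 9.9266 ÷ 7.5528 ÷ 1.2622 = 1.041272
Product > 1; profitable direction is USD → NOK → CAD → USD.

1.0413 (arbitrage exists)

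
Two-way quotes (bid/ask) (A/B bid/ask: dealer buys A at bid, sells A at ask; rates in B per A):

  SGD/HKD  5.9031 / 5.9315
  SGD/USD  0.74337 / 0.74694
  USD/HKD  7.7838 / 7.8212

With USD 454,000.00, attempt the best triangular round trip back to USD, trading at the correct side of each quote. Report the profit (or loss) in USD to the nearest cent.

Best loop USD → SGD → HKD → USD:
USD 454,000.00 ÷ 0.74694 (buy SGD at ask) = SGD 607,813.21
SGD 607,813.21 × 5.9031 (sell SGD at bid) = HKD 3,587,982.17
HKD 3,587,982.17 ÷ 7.8212 (buy USD at ask) = USD 458,750.85

Net profit: USD 4,750.85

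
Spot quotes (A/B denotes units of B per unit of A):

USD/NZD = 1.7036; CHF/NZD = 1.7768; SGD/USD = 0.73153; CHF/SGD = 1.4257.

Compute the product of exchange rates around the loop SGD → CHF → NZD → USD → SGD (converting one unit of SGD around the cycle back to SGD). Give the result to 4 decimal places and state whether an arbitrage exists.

Around SGD → CHF → NZD → USD → SGD: 1 ÷ 1.4257 × 1.7768 ÷ 1.7036 ÷ 0.73153 = 1.000024
Product ≈ 1 (deviation 0.002%, within rounding noise).

1.0000 (no arbitrage)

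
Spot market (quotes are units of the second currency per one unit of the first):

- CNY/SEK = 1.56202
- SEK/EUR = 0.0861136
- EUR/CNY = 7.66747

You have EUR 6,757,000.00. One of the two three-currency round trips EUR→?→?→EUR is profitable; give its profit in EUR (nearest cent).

Profit: EUR 211,901.72

Profitable loop is EUR → CNY → SEK → EUR:
EUR 6,757,000.00 × 7.66747 = CNY 51,809,094.79
CNY 51,809,094.79 × 1.56202 = SEK 80,926,842.24
SEK 80,926,842.24 × 0.0861136 = EUR 6,968,901.72
Profit = EUR 6,968,901.72 − EUR 6,757,000.00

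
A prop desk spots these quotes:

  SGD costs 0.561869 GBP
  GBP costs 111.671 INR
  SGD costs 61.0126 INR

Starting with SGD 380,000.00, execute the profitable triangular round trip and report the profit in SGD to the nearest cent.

Profitable loop is SGD → GBP → INR → SGD:
SGD 380,000.00 × 0.561869 = GBP 213,510.22
GBP 213,510.22 × 111.671 = INR 23,842,899.78
INR 23,842,899.78 ÷ 61.0126 = SGD 390,786.49
Profit = SGD 390,786.49 − SGD 380,000.00

Profit: SGD 10,786.49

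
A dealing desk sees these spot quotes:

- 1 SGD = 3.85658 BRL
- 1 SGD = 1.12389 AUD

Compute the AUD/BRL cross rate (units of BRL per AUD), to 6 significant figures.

AUD/BRL = 3.43146

1 AUD ÷ 1.12389 = 0.889767 SGD
0.889767 SGD × 3.85658 = 3.43146 BRL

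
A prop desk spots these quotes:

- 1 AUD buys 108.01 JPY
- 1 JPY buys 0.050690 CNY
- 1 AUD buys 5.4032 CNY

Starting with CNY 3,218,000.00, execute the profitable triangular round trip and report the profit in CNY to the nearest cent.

Profit: CNY 42,778.16

Profitable loop is CNY → AUD → JPY → CNY:
CNY 3,218,000.00 ÷ 5.4032 = AUD 595,572.99
AUD 595,572.99 × 108.01 = JPY 64,327,839
JPY 64,327,839 × 0.050690 = CNY 3,260,778.16
Profit = CNY 3,260,778.16 − CNY 3,218,000.00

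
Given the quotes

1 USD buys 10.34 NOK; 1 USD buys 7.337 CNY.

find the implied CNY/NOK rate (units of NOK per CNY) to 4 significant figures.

CNY/NOK = 1.409

1 CNY ÷ 7.337 = 0.136295 USD
0.136295 USD × 10.34 = 1.4093 NOK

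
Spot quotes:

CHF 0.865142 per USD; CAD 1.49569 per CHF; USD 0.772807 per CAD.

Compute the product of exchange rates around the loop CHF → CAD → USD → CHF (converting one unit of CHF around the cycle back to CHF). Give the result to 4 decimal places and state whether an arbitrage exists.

1.0000 (no arbitrage)

Around CHF → CAD → USD → CHF: 1 × 1.49569 × 0.772807 × 0.865142 = 1.000000
Product ≈ 1 (deviation 0.000%, within rounding noise).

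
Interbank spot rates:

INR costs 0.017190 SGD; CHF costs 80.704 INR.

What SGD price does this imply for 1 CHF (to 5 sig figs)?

CHF/SGD = 1.3873

1 CHF × 80.704 = 80.704 INR
80.704 INR × 0.017190 = 1.3873 SGD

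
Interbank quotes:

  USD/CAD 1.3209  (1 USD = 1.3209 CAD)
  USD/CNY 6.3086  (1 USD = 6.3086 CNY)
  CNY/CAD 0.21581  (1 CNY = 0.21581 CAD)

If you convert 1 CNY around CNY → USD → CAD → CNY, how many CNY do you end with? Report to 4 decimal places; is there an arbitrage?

0.9702 (arbitrage exists)

Around CNY → USD → CAD → CNY: 1 ÷ 6.3086 × 1.3209 ÷ 0.21581 = 0.970209
Product < 1; profitable direction is CNY → CAD → USD → CNY.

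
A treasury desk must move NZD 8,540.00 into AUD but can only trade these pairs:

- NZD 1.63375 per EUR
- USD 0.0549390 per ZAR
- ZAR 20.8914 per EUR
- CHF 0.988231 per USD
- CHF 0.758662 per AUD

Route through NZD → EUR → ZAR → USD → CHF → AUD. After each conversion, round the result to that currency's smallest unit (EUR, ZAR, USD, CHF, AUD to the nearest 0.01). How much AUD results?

NZD 8,540.00 ÷ 1.63375 = EUR 5,227.24
EUR 5,227.24 × 20.8914 = ZAR 109,204.36
ZAR 109,204.36 × 0.0549390 = USD 5,999.58
USD 5,999.58 × 0.988231 = CHF 5,928.97
CHF 5,928.97 ÷ 0.758662 = AUD 7,815.03

AUD 7,815.03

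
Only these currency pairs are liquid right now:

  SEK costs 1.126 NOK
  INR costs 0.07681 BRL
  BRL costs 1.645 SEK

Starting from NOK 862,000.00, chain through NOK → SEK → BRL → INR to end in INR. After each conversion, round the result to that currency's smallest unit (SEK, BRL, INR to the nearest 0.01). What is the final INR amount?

NOK 862,000.00 ÷ 1.126 = SEK 765,541.74
SEK 765,541.74 ÷ 1.645 = BRL 465,374.92
BRL 465,374.92 ÷ 0.07681 = INR 6,058,780.37

INR 6,058,780.37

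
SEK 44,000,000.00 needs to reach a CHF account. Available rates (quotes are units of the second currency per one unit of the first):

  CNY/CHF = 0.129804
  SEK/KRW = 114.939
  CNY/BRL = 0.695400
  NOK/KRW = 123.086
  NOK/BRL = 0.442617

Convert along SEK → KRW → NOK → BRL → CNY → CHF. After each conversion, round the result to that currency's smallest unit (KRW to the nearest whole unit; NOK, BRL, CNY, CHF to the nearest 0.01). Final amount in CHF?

SEK 44,000,000.00 × 114.939 = KRW 5,057,316,000
KRW 5,057,316,000 ÷ 123.086 = NOK 41,087,662.28
NOK 41,087,662.28 × 0.442617 = BRL 18,186,097.82
BRL 18,186,097.82 ÷ 0.695400 = CNY 26,151,995.71
CNY 26,151,995.71 × 0.129804 = CHF 3,394,633.65

CHF 3,394,633.65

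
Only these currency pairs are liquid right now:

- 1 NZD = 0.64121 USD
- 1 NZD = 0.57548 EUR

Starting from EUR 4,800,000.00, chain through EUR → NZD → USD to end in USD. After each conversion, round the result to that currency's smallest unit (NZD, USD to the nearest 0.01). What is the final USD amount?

EUR 4,800,000.00 ÷ 0.57548 = NZD 8,340,863.28
NZD 8,340,863.28 × 0.64121 = USD 5,348,244.94

USD 5,348,244.94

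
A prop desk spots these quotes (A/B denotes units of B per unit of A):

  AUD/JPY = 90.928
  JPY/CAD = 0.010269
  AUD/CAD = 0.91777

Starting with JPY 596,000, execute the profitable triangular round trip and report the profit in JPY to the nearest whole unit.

Profit: JPY 10,371

Profitable loop is JPY → CAD → AUD → JPY:
JPY 596,000 × 0.010269 = CAD 6,120.32
CAD 6,120.32 ÷ 0.91777 = AUD 6,668.69
AUD 6,668.69 × 90.928 = JPY 606,371
Profit = JPY 606,371 − JPY 596,000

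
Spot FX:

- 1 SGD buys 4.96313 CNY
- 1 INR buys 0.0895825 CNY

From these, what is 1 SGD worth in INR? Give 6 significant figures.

SGD/INR = 55.4029

1 SGD × 4.96313 = 4.96313 CNY
4.96313 CNY ÷ 0.0895825 = 55.4029 INR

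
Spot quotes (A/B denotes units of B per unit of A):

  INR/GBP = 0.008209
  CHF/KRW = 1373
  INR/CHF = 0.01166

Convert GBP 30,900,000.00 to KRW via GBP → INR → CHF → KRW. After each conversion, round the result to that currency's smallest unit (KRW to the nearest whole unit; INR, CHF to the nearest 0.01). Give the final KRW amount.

GBP 30,900,000.00 ÷ 0.008209 = INR 3,764,161,286.39
INR 3,764,161,286.39 × 0.01166 = CHF 43,890,120.60
CHF 43,890,120.60 × 1373 = KRW 60,261,135,584

KRW 60,261,135,584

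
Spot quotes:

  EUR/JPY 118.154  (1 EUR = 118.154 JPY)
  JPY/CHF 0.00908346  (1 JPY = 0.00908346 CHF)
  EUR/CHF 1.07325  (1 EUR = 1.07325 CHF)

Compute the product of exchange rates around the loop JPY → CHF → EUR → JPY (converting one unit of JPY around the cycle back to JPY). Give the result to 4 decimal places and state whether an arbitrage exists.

Around JPY → CHF → EUR → JPY: 1 × 0.00908346 ÷ 1.07325 × 118.154 = 0.999997
Product ≈ 1 (deviation 0.000%, within rounding noise).

1.0000 (no arbitrage)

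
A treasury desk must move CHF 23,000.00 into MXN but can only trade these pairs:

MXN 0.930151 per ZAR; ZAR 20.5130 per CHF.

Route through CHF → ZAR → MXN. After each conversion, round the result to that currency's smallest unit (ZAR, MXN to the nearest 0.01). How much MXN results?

CHF 23,000.00 × 20.5130 = ZAR 471,799.00
ZAR 471,799.00 × 0.930151 = MXN 438,844.31

MXN 438,844.31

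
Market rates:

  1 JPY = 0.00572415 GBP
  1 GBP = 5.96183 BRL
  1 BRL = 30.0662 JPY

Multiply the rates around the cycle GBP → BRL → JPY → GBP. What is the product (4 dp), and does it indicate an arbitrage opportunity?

1.0261 (arbitrage exists)

Around GBP → BRL → JPY → GBP: 1 × 5.96183 × 30.0662 × 0.00572415 = 1.026051
Product > 1; profitable direction is GBP → BRL → JPY → GBP.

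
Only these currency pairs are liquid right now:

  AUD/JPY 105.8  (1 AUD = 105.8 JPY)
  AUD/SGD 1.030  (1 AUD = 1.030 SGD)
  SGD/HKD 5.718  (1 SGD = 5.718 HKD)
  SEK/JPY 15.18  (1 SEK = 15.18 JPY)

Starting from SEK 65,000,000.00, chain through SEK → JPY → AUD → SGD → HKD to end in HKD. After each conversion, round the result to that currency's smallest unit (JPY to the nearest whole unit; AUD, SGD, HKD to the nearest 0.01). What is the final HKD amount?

SEK 65,000,000.00 × 15.18 = JPY 986,700,000
JPY 986,700,000 ÷ 105.8 = AUD 9,326,086.96
AUD 9,326,086.96 × 1.030 = SGD 9,605,869.57
SGD 9,605,869.57 × 5.718 = HKD 54,926,362.20

HKD 54,926,362.20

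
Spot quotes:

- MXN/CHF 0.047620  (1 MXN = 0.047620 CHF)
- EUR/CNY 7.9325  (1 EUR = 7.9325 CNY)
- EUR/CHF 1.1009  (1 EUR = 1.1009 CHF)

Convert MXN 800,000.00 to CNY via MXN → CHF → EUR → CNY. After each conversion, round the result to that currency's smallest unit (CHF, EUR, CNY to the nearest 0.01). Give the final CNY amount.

CNY 274,499.48

MXN 800,000.00 × 0.047620 = CHF 38,096.00
CHF 38,096.00 ÷ 1.1009 = EUR 34,604.41
EUR 34,604.41 × 7.9325 = CNY 274,499.48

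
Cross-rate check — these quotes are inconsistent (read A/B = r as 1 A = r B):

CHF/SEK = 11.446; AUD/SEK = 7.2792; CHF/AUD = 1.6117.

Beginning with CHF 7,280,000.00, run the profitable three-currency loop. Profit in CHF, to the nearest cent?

Profitable loop is CHF → AUD → SEK → CHF:
CHF 7,280,000.00 × 1.6117 = AUD 11,733,176.00
AUD 11,733,176.00 × 7.2792 = SEK 85,408,134.74
SEK 85,408,134.74 ÷ 11.446 = CHF 7,461,832.50
Profit = CHF 7,461,832.50 − CHF 7,280,000.00

Profit: CHF 181,832.50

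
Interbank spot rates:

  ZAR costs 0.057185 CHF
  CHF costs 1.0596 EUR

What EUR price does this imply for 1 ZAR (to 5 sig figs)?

1 ZAR × 0.057185 = 0.057185 CHF
0.057185 CHF × 1.0596 = 0.0605932 EUR

ZAR/EUR = 0.060593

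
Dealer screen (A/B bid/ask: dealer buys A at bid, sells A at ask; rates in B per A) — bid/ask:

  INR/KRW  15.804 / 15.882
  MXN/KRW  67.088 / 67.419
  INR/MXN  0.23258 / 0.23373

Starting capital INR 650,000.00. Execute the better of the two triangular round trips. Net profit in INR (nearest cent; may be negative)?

Best loop INR → KRW → MXN → INR:
INR 650,000.00 × 15.804 (sell INR at bid) = KRW 10,272,600
KRW 10,272,600 ÷ 67.419 (buy MXN at ask) = MXN 152,369.51
MXN 152,369.51 ÷ 0.23373 (buy INR at ask) = INR 651,903.95

Net profit: INR 1,903.95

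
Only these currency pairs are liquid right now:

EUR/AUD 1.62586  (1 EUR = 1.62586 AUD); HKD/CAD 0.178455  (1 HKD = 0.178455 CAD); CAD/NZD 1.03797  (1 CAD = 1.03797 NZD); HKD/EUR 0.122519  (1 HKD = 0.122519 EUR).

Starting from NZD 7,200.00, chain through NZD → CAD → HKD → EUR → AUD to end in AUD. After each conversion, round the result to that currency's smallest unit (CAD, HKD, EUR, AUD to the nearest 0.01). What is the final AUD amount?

AUD 7,742.93

NZD 7,200.00 ÷ 1.03797 = CAD 6,936.62
CAD 6,936.62 ÷ 0.178455 = HKD 38,870.42
HKD 38,870.42 × 0.122519 = EUR 4,762.36
EUR 4,762.36 × 1.62586 = AUD 7,742.93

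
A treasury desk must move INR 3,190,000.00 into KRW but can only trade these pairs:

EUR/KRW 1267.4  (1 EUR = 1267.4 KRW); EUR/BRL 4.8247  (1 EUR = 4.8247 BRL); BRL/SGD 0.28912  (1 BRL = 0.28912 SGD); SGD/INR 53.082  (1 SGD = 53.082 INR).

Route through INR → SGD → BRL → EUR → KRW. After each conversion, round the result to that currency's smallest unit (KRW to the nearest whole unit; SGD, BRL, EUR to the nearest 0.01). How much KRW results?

KRW 54,602,013

INR 3,190,000.00 ÷ 53.082 = SGD 60,095.70
SGD 60,095.70 ÷ 0.28912 = BRL 207,857.29
BRL 207,857.29 ÷ 4.8247 = EUR 43,081.91
EUR 43,081.91 × 1267.4 = KRW 54,602,013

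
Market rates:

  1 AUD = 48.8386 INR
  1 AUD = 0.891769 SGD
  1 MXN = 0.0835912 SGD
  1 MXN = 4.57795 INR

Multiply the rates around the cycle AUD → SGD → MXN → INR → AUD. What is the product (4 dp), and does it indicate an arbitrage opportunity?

Around AUD → SGD → MXN → INR → AUD: 1 × 0.891769 ÷ 0.0835912 × 4.57795 ÷ 48.8386 = 0.999999
Product ≈ 1 (deviation 0.000%, within rounding noise).

1.0000 (no arbitrage)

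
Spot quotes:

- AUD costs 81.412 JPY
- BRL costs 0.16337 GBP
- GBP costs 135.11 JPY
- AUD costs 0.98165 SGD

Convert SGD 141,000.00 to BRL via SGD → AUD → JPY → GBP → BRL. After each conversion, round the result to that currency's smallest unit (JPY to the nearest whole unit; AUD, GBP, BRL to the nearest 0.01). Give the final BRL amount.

SGD 141,000.00 ÷ 0.98165 = AUD 143,635.72
AUD 143,635.72 × 81.412 = JPY 11,693,671
JPY 11,693,671 ÷ 135.11 = GBP 86,549.26
GBP 86,549.26 ÷ 0.16337 = BRL 529,774.50

BRL 529,774.50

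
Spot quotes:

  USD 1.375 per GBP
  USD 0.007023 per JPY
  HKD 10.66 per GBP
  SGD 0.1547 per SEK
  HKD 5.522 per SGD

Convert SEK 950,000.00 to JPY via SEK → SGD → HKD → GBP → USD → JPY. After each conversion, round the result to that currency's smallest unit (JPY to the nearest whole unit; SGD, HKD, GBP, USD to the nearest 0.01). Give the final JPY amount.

SEK 950,000.00 × 0.1547 = SGD 146,965.00
SGD 146,965.00 × 5.522 = HKD 811,540.73
HKD 811,540.73 ÷ 10.66 = GBP 76,129.52
GBP 76,129.52 × 1.375 = USD 104,678.09
USD 104,678.09 ÷ 0.007023 = JPY 14,905,039

JPY 14,905,039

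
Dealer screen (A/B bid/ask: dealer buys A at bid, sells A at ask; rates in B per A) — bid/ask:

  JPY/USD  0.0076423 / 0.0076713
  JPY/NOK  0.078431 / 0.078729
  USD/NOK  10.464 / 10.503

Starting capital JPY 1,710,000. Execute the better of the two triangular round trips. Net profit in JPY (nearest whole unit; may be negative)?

Net profit: JPY 26,933

Best loop JPY → USD → NOK → JPY:
JPY 1,710,000 × 0.0076423 (sell JPY at bid) = USD 13,068.33
USD 13,068.33 × 10.464 (sell USD at bid) = NOK 136,747.04
NOK 136,747.04 ÷ 0.078729 (buy JPY at ask) = JPY 1,736,933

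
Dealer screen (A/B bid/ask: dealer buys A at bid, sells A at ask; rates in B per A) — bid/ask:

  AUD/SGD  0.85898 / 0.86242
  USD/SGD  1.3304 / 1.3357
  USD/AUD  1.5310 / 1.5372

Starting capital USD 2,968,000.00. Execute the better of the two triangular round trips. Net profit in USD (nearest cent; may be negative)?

Best loop USD → SGD → AUD → USD:
USD 2,968,000.00 × 1.3304 (sell USD at bid) = SGD 3,948,627.20
SGD 3,948,627.20 ÷ 0.86242 (buy AUD at ask) = AUD 4,578,543.17
AUD 4,578,543.17 ÷ 1.5372 (buy USD at ask) = USD 2,978,495.43

Net profit: USD 10,495.43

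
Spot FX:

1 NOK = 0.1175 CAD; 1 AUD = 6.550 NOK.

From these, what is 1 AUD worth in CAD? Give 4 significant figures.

AUD/CAD = 0.7696

1 AUD × 6.550 = 6.55 NOK
6.55 NOK × 0.1175 = 0.769625 CAD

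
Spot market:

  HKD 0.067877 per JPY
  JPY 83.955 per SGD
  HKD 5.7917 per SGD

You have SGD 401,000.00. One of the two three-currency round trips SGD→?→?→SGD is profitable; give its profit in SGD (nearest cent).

Profit: SGD 6,550.31

Profitable loop is SGD → HKD → JPY → SGD:
SGD 401,000.00 × 5.7917 = HKD 2,322,471.70
HKD 2,322,471.70 ÷ 0.067877 = JPY 34,215,886
JPY 34,215,886 ÷ 83.955 = SGD 407,550.31
Profit = SGD 407,550.31 − SGD 401,000.00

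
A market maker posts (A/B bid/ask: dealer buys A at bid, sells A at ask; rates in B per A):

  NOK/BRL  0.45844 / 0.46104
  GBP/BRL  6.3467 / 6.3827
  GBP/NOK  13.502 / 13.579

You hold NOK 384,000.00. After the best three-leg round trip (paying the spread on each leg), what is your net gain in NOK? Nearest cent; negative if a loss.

Best loop NOK → GBP → BRL → NOK:
NOK 384,000.00 ÷ 13.579 (buy GBP at ask) = GBP 28,278.96
GBP 28,278.96 × 6.3467 (sell GBP at bid) = BRL 179,478.08
BRL 179,478.08 ÷ 0.46104 (buy NOK at ask) = NOK 389,289.60

Net profit: NOK 5,289.60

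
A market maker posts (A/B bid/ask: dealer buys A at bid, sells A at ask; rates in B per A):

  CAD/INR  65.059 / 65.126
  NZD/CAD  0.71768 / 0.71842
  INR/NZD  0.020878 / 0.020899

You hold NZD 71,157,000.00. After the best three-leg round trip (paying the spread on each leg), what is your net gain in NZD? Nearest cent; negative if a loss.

Net profit: NZD 1,614,161.18

Best loop NZD → INR → CAD → NZD:
NZD 71,157,000.00 ÷ 0.020899 (buy INR at ask) = INR 3,404,804,057.61
INR 3,404,804,057.61 ÷ 65.126 (buy CAD at ask) = CAD 52,280,257.62
CAD 52,280,257.62 ÷ 0.71842 (buy NZD at ask) = NZD 72,771,161.18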